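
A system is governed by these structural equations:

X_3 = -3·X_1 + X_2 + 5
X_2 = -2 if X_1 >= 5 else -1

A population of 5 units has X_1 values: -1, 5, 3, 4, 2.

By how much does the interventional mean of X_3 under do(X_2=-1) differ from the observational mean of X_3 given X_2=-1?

-1.8

The intervention sets X_2=-1 in all 5 units regardless of X_1. Recomputing X_3 per unit gives 7, -11, -5, -8, -2; average -3.8.
Conditioning on X_2=-1 selects the 4 unit(s) with X_1 ∈ {-1, 3, 4, 2}. Their X_3 values: 7, -5, -8, -2. Mean = -2.
Difference = -3.8 − (-2) = -1.8.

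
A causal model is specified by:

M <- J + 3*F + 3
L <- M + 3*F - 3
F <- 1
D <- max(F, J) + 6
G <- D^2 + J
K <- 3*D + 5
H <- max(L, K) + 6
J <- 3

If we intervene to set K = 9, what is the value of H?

15

Intervening sets K = 9 and removes its equation (K <- 3*D + 5).
M = J + 3*F + 3  [with J=3, F=1]  = 9
L = M + 3*F - 3  [with M=9, F=1]  = 9
H = max(L, K) + 6  [with L=9, K=9]  = 15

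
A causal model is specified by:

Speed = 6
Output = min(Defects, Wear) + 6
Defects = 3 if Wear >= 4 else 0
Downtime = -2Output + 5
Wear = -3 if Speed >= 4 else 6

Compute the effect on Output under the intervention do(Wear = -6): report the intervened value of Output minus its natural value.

-3

Under do(Wear=-6), the mechanism Wear = -3 if Speed >= 4 else 6 is discarded; Wear is fixed at -6.
Defects = 3 if Wear >= 4 else 0  [with Wear=-6]  = 0
Output = min(Defects, Wear) + 6  [with Defects=0, Wear=-6]  = 0
Without intervention: Wear = -3 if Speed >= 4 else 6  [with Speed=6]  = -3; Defects = 3 if Wear >= 4 else 0  [with Wear=-3]  = 0; Output = min(Defects, Wear) + 6  [with Defects=0, Wear=-3]  = 3.
Change = 0 − 3 = -3.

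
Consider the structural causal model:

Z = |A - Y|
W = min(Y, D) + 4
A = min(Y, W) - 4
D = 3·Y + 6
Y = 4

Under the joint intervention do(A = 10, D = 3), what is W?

Setting A = 10, D = 3 by intervention discards those variables' equations.
W = min(Y, D) + 4  [with Y=4, D=3]  = 7

7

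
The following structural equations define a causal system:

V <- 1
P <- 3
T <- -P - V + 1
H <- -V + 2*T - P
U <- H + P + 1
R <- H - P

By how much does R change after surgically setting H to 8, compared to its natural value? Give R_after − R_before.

18

Under do(H=8), the mechanism H <- -V + 2*T - P is discarded; H is fixed at 8.
R = H - P  [with H=8, P=3]  = 5
Without intervention: T = -P - V + 1  [with P=3, V=1]  = -3; H = -V + 2*T - P  [with V=1, T=-3, P=3]  = -10; R = H - P  [with H=-10, P=3]  = -13.
Change = 5 − (-13) = 18.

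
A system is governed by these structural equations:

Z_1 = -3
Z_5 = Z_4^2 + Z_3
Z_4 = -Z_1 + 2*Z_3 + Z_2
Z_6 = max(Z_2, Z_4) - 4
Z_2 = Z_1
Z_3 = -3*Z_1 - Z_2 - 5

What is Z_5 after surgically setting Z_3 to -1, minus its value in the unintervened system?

do(Z_3=-1) replaces the equation Z_3 = -3*Z_1 - Z_2 - 5 with the constant Z_3 = -1.
Z_2 = Z_1  [with Z_1=-3]  = -3
Z_4 = -Z_1 + 2*Z_3 + Z_2  [with Z_1=-3, Z_3=-1, Z_2=-3]  = -2
Z_5 = Z_4^2 + Z_3  [with Z_4=-2, Z_3=-1]  = 3
Without intervention: Z_2 = Z_1  [with Z_1=-3]  = -3; Z_3 = -3*Z_1 - Z_2 - 5  [with Z_1=-3, Z_2=-3]  = 7; Z_4 = -Z_1 + 2*Z_3 + Z_2  [with Z_1=-3, Z_3=7, Z_2=-3]  = 14; Z_5 = Z_4^2 + Z_3  [with Z_4=14, Z_3=7]  = 203.
Change = 3 − 203 = -200.

-200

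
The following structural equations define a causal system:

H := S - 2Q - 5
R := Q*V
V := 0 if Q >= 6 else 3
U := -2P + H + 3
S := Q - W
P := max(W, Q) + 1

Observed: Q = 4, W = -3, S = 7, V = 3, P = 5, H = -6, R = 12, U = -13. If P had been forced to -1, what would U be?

-1

do(P=-1) replaces the equation P := max(W, Q) + 1 with the constant P = -1.
S = Q - W  [with Q=4, W=-3]  = 7
H = S - 2Q - 5  [with S=7, Q=4]  = -6
U = -2P + H + 3  [with P=-1, H=-6]  = -1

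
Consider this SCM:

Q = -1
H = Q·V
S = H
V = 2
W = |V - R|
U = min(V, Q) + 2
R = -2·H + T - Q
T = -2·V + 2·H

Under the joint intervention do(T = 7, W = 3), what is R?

12

The joint intervention fixes T = 7, W = 3, removing each variable's own equation.
H = Q·V  [with Q=-1, V=2]  = -2
R = -2·H + T - Q  [with H=-2, T=7, Q=-1]  = 12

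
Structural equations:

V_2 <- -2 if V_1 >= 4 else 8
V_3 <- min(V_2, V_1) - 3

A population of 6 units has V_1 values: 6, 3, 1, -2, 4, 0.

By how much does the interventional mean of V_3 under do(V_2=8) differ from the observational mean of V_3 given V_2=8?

1.5

do(V_2=8) breaks V_2's dependence on V_1. With V_2=8 fixed, V_3 across the units is 3, 0, -2, -5, 1, -3, mean -1.
Observing V_2=8 restricts to units where V_2's equation naturally yields 8: V_1 ∈ {3, 1, -2, 0}. In that subpopulation V_3 = 0, -2, -5, -3, mean -2.5.
Difference = -1 − (-2.5) = 1.5.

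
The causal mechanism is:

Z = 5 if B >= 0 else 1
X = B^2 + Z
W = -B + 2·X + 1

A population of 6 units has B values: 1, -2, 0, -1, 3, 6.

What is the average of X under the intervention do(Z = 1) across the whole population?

9.5

Under do(Z=1), Z's equation is replaced by Z=1 for every unit. Per-unit X: 2, 5, 1, 2, 10, 37. Mean = 9.5.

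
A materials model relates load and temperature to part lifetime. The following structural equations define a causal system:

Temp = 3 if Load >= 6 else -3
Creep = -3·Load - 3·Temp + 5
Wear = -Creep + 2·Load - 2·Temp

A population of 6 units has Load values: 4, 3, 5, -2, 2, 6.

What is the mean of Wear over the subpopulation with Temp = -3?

Conditioning on Temp=-3 selects the 5 unit(s) with Load ∈ {4, 3, 5, -2, 2}. Their Wear values: 12, 7, 17, -18, 2. Mean = 4.

4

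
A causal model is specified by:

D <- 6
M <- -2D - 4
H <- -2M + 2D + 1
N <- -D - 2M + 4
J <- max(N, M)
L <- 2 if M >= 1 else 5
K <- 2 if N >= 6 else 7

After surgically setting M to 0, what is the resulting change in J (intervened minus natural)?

do(M=0) replaces the equation M <- -2D - 4 with the constant M = 0.
N = -D - 2M + 4  [with D=6, M=0]  = -2
J = max(N, M)  [with N=-2, M=0]  = 0
Without intervention: M = -2D - 4  [with D=6]  = -16; N = -D - 2M + 4  [with D=6, M=-16]  = 30; J = max(N, M)  [with N=30, M=-16]  = 30.
Change = 0 − 30 = -30.

-30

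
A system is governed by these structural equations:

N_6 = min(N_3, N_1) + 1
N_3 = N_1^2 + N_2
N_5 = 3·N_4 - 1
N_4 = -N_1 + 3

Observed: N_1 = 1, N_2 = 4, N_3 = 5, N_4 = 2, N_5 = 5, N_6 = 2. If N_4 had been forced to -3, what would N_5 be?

-10

Intervening sets N_4 = -3 and removes its equation (N_4 = -N_1 + 3).
N_5 = 3·N_4 - 1  [with N_4=-3]  = -10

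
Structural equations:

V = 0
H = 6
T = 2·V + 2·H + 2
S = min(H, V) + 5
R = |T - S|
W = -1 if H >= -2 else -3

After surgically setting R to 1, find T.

14

do(R=1) replaces the equation R = |T - S| with the constant R = 1.
T is not downstream of the intervention, so its value is determined by the original equations.
T = 2·V + 2·H + 2  [with V=0, H=6]  = 14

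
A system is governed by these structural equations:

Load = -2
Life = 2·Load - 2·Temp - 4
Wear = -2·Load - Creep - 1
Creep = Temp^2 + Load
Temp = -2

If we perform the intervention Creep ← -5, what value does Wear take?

8

The intervention breaks the incoming arrows to Creep: Creep = Temp^2 + Load no longer applies, and Creep = -5.
Wear = -2·Load - Creep - 1  [with Load=-2, Creep=-5]  = 8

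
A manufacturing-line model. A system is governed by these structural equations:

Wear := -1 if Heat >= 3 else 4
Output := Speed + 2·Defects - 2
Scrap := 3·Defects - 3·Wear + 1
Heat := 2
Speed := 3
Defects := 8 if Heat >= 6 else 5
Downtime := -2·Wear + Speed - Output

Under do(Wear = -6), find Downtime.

The intervention breaks the incoming arrows to Wear: Wear := -1 if Heat >= 3 else 4 no longer applies, and Wear = -6.
Defects = 8 if Heat >= 6 else 5  [with Heat=2]  = 5
Output = Speed + 2·Defects - 2  [with Speed=3, Defects=5]  = 11
Downtime = -2·Wear + Speed - Output  [with Wear=-6, Speed=3, Output=11]  = 4

4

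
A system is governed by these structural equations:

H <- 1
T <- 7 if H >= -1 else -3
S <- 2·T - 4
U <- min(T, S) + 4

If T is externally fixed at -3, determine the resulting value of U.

-6

Under do(T=-3), the mechanism T <- 7 if H >= -1 else -3 is discarded; T is fixed at -3.
S = 2·T - 4  [with T=-3]  = -10
U = min(T, S) + 4  [with T=-3, S=-10]  = -6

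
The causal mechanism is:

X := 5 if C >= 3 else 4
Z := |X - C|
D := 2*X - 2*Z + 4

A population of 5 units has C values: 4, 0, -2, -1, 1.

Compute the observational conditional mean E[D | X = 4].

Observing X=4 restricts to units where X's equation naturally yields 4: C ∈ {0, -2, -1, 1}. In that subpopulation D = 4, 0, 2, 6, mean 3.

3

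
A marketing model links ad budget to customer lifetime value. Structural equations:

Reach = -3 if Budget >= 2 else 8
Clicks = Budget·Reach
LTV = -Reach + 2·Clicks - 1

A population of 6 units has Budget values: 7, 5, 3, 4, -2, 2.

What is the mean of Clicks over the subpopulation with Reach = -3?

Observing Reach=-3 restricts to units where Reach's equation naturally yields -3: Budget ∈ {7, 5, 3, 4, 2}. In that subpopulation Clicks = -21, -15, -9, -12, -6, mean -12.6.

-12.6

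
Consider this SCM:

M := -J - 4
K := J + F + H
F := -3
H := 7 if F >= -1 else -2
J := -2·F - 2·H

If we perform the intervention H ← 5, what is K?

Under do(H=5), the mechanism H := 7 if F >= -1 else -2 is discarded; H is fixed at 5.
J = -2·F - 2·H  [with F=-3, H=5]  = -4
K = J + F + H  [with J=-4, F=-3, H=5]  = -2

-2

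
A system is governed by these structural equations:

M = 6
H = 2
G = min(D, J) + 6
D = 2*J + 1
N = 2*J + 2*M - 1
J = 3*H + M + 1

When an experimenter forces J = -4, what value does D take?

-7

The intervention breaks the incoming arrows to J: J = 3*H + M + 1 no longer applies, and J = -4.
D = 2*J + 1  [with J=-4]  = -7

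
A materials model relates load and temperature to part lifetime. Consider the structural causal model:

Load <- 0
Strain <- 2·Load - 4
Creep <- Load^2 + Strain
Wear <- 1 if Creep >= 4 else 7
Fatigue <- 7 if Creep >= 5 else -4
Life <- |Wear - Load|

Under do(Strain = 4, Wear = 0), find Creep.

4

The joint intervention fixes Strain = 4, Wear = 0, removing each variable's own equation.
Creep = Load^2 + Strain  [with Load=0, Strain=4]  = 4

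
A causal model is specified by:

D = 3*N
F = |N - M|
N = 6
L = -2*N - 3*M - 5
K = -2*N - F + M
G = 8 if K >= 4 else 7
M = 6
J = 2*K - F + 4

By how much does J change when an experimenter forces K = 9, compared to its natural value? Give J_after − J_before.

Intervening sets K = 9 and removes its equation (K = -2*N - F + M).
F = |N - M|  [with N=6, M=6]  = 0
J = 2*K - F + 4  [with K=9, F=0]  = 22
Without intervention: F = |N - M|  [with N=6, M=6]  = 0; K = -2*N - F + M  [with N=6, F=0, M=6]  = -6; J = 2*K - F + 4  [with K=-6, F=0]  = -8.
Change = 22 − (-8) = 30.

30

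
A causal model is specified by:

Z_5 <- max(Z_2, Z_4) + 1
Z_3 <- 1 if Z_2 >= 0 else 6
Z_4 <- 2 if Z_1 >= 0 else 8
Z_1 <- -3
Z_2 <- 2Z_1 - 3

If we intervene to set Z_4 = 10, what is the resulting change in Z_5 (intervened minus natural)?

Intervening sets Z_4 = 10 and removes its equation (Z_4 <- 2 if Z_1 >= 0 else 8).
Z_2 = 2Z_1 - 3  [with Z_1=-3]  = -9
Z_5 = max(Z_2, Z_4) + 1  [with Z_2=-9, Z_4=10]  = 11
Without intervention: Z_2 = 2Z_1 - 3  [with Z_1=-3]  = -9; Z_4 = 2 if Z_1 >= 0 else 8  [with Z_1=-3]  = 8; Z_5 = max(Z_2, Z_4) + 1  [with Z_2=-9, Z_4=8]  = 9.
Change = 11 − 9 = 2.

2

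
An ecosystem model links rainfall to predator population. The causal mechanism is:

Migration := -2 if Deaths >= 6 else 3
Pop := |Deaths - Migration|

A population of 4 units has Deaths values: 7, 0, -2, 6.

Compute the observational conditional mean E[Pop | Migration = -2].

8.5

Observing Migration=-2 restricts to units where Migration's equation naturally yields -2: Deaths ∈ {7, 6}. In that subpopulation Pop = 9, 8, mean 8.5.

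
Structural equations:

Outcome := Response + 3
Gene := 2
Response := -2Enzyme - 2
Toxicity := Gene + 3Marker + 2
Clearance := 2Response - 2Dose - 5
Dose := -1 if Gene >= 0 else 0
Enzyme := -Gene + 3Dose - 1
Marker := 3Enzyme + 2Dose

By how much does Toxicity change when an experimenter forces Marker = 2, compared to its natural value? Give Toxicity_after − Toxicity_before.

66

Under do(Marker=2), the mechanism Marker := 3Enzyme + 2Dose is discarded; Marker is fixed at 2.
Toxicity = Gene + 3Marker + 2  [with Gene=2, Marker=2]  = 10
Without intervention: Dose = -1 if Gene >= 0 else 0  [with Gene=2]  = -1; Enzyme = -Gene + 3Dose - 1  [with Gene=2, Dose=-1]  = -6; Marker = 3Enzyme + 2Dose  [with Enzyme=-6, Dose=-1]  = -20; Toxicity = Gene + 3Marker + 2  [with Gene=2, Marker=-20]  = -56.
Change = 10 − (-56) = 66.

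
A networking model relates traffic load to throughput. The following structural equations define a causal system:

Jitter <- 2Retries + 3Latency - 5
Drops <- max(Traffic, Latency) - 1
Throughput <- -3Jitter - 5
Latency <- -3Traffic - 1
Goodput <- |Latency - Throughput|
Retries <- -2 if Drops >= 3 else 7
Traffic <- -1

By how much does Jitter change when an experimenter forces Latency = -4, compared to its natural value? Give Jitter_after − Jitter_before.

do(Latency=-4) replaces the equation Latency <- -3Traffic - 1 with the constant Latency = -4.
Drops = max(Traffic, Latency) - 1  [with Traffic=-1, Latency=-4]  = -2
Retries = -2 if Drops >= 3 else 7  [with Drops=-2]  = 7
Jitter = 2Retries + 3Latency - 5  [with Retries=7, Latency=-4]  = -3
Without intervention: Latency = -3Traffic - 1  [with Traffic=-1]  = 2; Drops = max(Traffic, Latency) - 1  [with Traffic=-1, Latency=2]  = 1; Retries = -2 if Drops >= 3 else 7  [with Drops=1]  = 7; Jitter = 2Retries + 3Latency - 5  [with Retries=7, Latency=2]  = 15.
Change = -3 − 15 = -18.

-18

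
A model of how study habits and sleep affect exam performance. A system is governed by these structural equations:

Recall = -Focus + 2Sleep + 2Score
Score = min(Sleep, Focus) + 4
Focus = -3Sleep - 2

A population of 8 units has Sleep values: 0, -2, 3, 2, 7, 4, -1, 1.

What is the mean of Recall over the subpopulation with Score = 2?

Observing Score=2 restricts to units where Score's equation naturally yields 2: Sleep ∈ {0, -2}. In that subpopulation Recall = 6, -4, mean 1.

1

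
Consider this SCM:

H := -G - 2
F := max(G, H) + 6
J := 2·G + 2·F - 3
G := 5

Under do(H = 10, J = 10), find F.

16

The joint intervention fixes H = 10, J = 10, removing each variable's own equation.
F = max(G, H) + 6  [with G=5, H=10]  = 16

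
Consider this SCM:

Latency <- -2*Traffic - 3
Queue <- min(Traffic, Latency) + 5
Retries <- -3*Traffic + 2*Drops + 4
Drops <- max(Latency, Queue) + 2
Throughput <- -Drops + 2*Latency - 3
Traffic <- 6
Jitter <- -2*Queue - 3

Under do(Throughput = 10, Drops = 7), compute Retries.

Under do(Throughput = 10, Drops = 7), each intervened variable's structural equation is replaced by its fixed value.
Retries = -3*Traffic + 2*Drops + 4  [with Traffic=6, Drops=7]  = 0

0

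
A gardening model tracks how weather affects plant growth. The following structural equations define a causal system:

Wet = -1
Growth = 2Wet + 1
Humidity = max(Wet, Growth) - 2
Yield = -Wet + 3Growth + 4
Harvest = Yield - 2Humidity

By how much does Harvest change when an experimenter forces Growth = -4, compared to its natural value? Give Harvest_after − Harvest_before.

-9

do(Growth=-4) replaces the equation Growth = 2Wet + 1 with the constant Growth = -4.
Humidity = max(Wet, Growth) - 2  [with Wet=-1, Growth=-4]  = -3
Yield = -Wet + 3Growth + 4  [with Wet=-1, Growth=-4]  = -7
Harvest = Yield - 2Humidity  [with Yield=-7, Humidity=-3]  = -1
Without intervention: Growth = 2Wet + 1  [with Wet=-1]  = -1; Humidity = max(Wet, Growth) - 2  [with Wet=-1, Growth=-1]  = -3; Yield = -Wet + 3Growth + 4  [with Wet=-1, Growth=-1]  = 2; Harvest = Yield - 2Humidity  [with Yield=2, Humidity=-3]  = 8.
Change = -1 − 8 = -9.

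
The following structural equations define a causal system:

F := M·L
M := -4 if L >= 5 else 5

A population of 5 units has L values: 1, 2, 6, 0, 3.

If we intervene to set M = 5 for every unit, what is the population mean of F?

The intervention sets M=5 in all 5 units regardless of L. Recomputing F per unit gives 5, 10, 30, 0, 15; average 12.

12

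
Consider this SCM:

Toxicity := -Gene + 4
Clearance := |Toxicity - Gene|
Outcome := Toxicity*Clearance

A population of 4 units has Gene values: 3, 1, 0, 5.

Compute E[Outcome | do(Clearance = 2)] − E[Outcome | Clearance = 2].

-0.5

The intervention sets Clearance=2 in all 4 units regardless of Gene. Recomputing Outcome per unit gives 2, 6, 8, -2; average 3.5.
Observing Clearance=2 restricts to units where Clearance's equation naturally yields 2: Gene ∈ {3, 1}. In that subpopulation Outcome = 2, 6, mean 4.
Difference = 3.5 − 4 = -0.5.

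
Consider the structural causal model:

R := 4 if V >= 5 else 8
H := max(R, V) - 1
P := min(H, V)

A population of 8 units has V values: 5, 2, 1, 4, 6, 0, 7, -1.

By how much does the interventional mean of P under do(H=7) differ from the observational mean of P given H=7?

1.8

The intervention sets H=7 in all 8 units regardless of V. Recomputing P per unit gives 5, 2, 1, 4, 6, 0, 7, -1; average 3.
Conditioning on H=7 selects the 5 unit(s) with V ∈ {2, 1, 4, 0, -1}. Their P values: 2, 1, 4, 0, -1. Mean = 1.2.
Difference = 3 − 1.2 = 1.8.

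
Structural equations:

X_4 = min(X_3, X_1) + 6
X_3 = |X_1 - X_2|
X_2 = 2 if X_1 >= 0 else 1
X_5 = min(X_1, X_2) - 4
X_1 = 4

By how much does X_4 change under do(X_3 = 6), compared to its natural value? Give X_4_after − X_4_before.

2

The intervention breaks the incoming arrows to X_3: X_3 = |X_1 - X_2| no longer applies, and X_3 = 6.
X_4 = min(X_3, X_1) + 6  [with X_3=6, X_1=4]  = 10
Without intervention: X_2 = 2 if X_1 >= 0 else 1  [with X_1=4]  = 2; X_3 = |X_1 - X_2|  [with X_1=4, X_2=2]  = 2; X_4 = min(X_3, X_1) + 6  [with X_3=2, X_1=4]  = 8.
Change = 10 − 8 = 2.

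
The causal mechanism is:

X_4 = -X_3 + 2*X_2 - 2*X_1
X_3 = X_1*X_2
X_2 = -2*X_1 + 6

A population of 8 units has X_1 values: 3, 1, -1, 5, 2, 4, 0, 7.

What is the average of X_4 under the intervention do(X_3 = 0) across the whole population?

-3.75

The intervention sets X_3=0 in all 8 units regardless of X_1. Recomputing X_4 per unit gives -6, 6, 18, -18, 0, -12, 12, -30; average -3.75.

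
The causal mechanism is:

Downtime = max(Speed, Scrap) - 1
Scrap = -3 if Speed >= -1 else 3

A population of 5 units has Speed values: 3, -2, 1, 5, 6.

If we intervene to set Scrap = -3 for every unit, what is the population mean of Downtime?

1.6

The intervention sets Scrap=-3 in all 5 units regardless of Speed. Recomputing Downtime per unit gives 2, -3, 0, 4, 5; average 1.6.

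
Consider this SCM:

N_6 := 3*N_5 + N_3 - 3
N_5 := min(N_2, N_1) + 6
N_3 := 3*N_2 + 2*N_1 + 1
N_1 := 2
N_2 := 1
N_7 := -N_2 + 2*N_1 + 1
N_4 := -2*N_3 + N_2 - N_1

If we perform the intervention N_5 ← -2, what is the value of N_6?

-1

The intervention breaks the incoming arrows to N_5: N_5 := min(N_2, N_1) + 6 no longer applies, and N_5 = -2.
N_3 = 3*N_2 + 2*N_1 + 1  [with N_2=1, N_1=2]  = 8
N_6 = 3*N_5 + N_3 - 3  [with N_5=-2, N_3=8]  = -1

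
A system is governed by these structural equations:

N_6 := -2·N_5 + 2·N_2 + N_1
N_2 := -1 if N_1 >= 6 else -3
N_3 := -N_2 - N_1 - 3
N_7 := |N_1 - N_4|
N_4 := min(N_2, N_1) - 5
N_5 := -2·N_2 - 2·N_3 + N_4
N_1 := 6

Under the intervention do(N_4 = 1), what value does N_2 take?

The intervention breaks the incoming arrows to N_4: N_4 := min(N_2, N_1) - 5 no longer applies, and N_4 = 1.
Since N_2 is not a descendant of the intervened variable, it is unaffected.
N_2 = -1 if N_1 >= 6 else -3  [with N_1=6]  = -1

-1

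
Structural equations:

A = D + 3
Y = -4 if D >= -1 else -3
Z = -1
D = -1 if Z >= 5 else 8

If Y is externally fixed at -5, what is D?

Under do(Y=-5), the mechanism Y = -4 if D >= -1 else -3 is discarded; Y is fixed at -5.
Since D is not a descendant of the intervened variable, it is unaffected.
D = -1 if Z >= 5 else 8  [with Z=-1]  = 8

8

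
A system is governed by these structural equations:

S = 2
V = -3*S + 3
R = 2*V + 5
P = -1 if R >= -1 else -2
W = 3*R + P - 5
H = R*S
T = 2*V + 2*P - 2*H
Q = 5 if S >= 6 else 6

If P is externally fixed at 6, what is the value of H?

Under do(P=6), the mechanism P = -1 if R >= -1 else -2 is discarded; P is fixed at 6.
Since H is not a descendant of the intervened variable, it is unaffected.
V = -3*S + 3  [with S=2]  = -3
R = 2*V + 5  [with V=-3]  = -1
H = R*S  [with R=-1, S=2]  = -2

-2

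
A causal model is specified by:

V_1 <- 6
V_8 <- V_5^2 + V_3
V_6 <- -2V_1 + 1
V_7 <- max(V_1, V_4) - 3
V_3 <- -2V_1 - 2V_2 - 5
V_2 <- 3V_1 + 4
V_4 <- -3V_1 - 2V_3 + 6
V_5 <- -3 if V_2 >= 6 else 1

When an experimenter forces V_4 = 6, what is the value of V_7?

3

The intervention breaks the incoming arrows to V_4: V_4 <- -3V_1 - 2V_3 + 6 no longer applies, and V_4 = 6.
V_7 = max(V_1, V_4) - 3  [with V_1=6, V_4=6]  = 3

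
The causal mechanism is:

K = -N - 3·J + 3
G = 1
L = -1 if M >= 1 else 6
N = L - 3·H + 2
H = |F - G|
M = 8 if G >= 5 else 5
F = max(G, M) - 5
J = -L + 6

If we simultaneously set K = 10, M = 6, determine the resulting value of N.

The joint intervention fixes K = 10, M = 6, removing each variable's own equation.
L = -1 if M >= 1 else 6  [with M=6]  = -1
F = max(G, M) - 5  [with G=1, M=6]  = 1
H = |F - G|  [with F=1, G=1]  = 0
N = L - 3·H + 2  [with L=-1, H=0]  = 1

1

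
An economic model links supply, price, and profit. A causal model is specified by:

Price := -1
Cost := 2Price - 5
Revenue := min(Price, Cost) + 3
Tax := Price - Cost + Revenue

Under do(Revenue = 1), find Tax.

The intervention breaks the incoming arrows to Revenue: Revenue := min(Price, Cost) + 3 no longer applies, and Revenue = 1.
Cost = 2Price - 5  [with Price=-1]  = -7
Tax = Price - Cost + Revenue  [with Price=-1, Cost=-7, Revenue=1]  = 7

7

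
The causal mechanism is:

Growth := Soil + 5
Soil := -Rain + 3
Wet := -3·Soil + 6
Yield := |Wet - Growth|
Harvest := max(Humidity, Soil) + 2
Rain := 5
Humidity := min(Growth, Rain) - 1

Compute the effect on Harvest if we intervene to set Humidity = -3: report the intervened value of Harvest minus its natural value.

-4

Under do(Humidity=-3), the mechanism Humidity := min(Growth, Rain) - 1 is discarded; Humidity is fixed at -3.
Soil = -Rain + 3  [with Rain=5]  = -2
Harvest = max(Humidity, Soil) + 2  [with Humidity=-3, Soil=-2]  = 0
Without intervention: Soil = -Rain + 3  [with Rain=5]  = -2; Growth = Soil + 5  [with Soil=-2]  = 3; Humidity = min(Growth, Rain) - 1  [with Growth=3, Rain=5]  = 2; Harvest = max(Humidity, Soil) + 2  [with Humidity=2, Soil=-2]  = 4.
Change = 0 − 4 = -4.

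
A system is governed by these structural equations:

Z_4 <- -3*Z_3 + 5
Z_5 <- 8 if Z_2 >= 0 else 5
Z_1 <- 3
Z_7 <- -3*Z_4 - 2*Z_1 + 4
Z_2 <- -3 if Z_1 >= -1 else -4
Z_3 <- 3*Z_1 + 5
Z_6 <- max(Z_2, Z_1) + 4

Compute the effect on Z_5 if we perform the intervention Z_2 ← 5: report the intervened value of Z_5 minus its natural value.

3

do(Z_2=5) replaces the equation Z_2 <- -3 if Z_1 >= -1 else -4 with the constant Z_2 = 5.
Z_5 = 8 if Z_2 >= 0 else 5  [with Z_2=5]  = 8
Without intervention: Z_2 = -3 if Z_1 >= -1 else -4  [with Z_1=3]  = -3; Z_5 = 8 if Z_2 >= 0 else 5  [with Z_2=-3]  = 5.
Change = 8 − 5 = 3.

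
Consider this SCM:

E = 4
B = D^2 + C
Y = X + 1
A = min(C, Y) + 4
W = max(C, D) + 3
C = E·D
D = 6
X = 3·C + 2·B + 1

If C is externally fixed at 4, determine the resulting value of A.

8

The intervention breaks the incoming arrows to C: C = E·D no longer applies, and C = 4.
B = D^2 + C  [with D=6, C=4]  = 40
X = 3·C + 2·B + 1  [with C=4, B=40]  = 93
Y = X + 1  [with X=93]  = 94
A = min(C, Y) + 4  [with C=4, Y=94]  = 8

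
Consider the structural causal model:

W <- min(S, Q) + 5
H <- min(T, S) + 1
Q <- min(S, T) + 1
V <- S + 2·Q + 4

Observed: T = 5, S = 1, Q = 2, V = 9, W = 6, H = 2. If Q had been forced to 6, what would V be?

17

The intervention breaks the incoming arrows to Q: Q <- min(S, T) + 1 no longer applies, and Q = 6.
V = S + 2·Q + 4  [with S=1, Q=6]  = 17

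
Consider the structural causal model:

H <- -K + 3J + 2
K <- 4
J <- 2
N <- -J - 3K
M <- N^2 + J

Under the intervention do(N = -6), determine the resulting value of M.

38

do(N=-6) replaces the equation N <- -J - 3K with the constant N = -6.
M = N^2 + J  [with N=-6, J=2]  = 38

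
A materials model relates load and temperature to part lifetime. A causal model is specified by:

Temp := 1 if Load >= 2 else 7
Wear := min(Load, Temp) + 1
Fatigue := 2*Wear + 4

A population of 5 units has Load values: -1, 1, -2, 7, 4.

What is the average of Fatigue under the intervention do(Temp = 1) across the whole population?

6

The intervention sets Temp=1 in all 5 units regardless of Load. Recomputing Fatigue per unit gives 4, 8, 2, 8, 8; average 6.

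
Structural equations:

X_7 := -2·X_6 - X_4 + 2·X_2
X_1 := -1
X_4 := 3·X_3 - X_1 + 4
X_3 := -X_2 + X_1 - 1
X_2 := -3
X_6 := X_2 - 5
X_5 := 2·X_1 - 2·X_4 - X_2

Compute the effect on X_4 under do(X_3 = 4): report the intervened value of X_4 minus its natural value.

The intervention breaks the incoming arrows to X_3: X_3 := -X_2 + X_1 - 1 no longer applies, and X_3 = 4.
X_4 = 3·X_3 - X_1 + 4  [with X_3=4, X_1=-1]  = 17
Without intervention: X_3 = -X_2 + X_1 - 1  [with X_2=-3, X_1=-1]  = 1; X_4 = 3·X_3 - X_1 + 4  [with X_3=1, X_1=-1]  = 8.
Change = 17 − 8 = 9.

9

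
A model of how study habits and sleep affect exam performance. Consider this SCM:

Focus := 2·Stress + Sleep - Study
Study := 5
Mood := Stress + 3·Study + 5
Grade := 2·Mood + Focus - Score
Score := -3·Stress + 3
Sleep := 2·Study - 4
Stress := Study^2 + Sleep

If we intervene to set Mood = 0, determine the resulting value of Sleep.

6

do(Mood=0) replaces the equation Mood := Stress + 3·Study + 5 with the constant Mood = 0.
Sleep is not downstream of the intervention, so its value is determined by the original equations.
Sleep = 2·Study - 4  [with Study=5]  = 6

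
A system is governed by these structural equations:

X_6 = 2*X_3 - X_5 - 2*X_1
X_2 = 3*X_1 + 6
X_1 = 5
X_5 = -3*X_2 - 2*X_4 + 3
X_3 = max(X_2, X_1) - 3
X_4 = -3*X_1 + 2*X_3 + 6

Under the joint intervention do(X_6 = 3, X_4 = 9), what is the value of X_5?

Setting X_6 = 3, X_4 = 9 by intervention discards those variables' equations.
X_2 = 3*X_1 + 6  [with X_1=5]  = 21
X_5 = -3*X_2 - 2*X_4 + 3  [with X_2=21, X_4=9]  = -78

-78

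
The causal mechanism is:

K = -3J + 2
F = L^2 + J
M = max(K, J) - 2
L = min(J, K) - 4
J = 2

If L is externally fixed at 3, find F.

11

The intervention breaks the incoming arrows to L: L = min(J, K) - 4 no longer applies, and L = 3.
F = L^2 + J  [with L=3, J=2]  = 11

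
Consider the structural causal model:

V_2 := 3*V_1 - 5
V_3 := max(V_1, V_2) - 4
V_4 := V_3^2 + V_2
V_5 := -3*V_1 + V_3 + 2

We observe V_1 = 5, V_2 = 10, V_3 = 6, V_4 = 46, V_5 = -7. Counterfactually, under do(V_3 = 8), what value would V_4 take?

The intervention breaks the incoming arrows to V_3: V_3 := max(V_1, V_2) - 4 no longer applies, and V_3 = 8.
V_2 = 3*V_1 - 5  [with V_1=5]  = 10
V_4 = V_3^2 + V_2  [with V_3=8, V_2=10]  = 74

74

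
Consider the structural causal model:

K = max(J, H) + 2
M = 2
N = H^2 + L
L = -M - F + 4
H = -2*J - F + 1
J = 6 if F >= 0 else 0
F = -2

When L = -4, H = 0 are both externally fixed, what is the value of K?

2

Setting L = -4, H = 0 by intervention discards those variables' equations.
J = 6 if F >= 0 else 0  [with F=-2]  = 0
K = max(J, H) + 2  [with J=0, H=0]  = 2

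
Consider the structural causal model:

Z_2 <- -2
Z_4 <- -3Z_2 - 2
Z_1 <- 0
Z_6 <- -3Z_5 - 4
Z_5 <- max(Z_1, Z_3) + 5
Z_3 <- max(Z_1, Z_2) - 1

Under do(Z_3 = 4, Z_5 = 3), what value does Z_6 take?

-13

Setting Z_3 = 4, Z_5 = 3 by intervention discards those variables' equations.
Z_6 = -3Z_5 - 4  [with Z_5=3]  = -13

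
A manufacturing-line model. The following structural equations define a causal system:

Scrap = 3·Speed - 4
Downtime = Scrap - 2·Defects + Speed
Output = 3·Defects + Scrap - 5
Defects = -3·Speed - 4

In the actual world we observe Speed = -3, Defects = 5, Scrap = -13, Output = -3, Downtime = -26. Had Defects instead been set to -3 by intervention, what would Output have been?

Under do(Defects=-3), the mechanism Defects = -3·Speed - 4 is discarded; Defects is fixed at -3.
Scrap = 3·Speed - 4  [with Speed=-3]  = -13
Output = 3·Defects + Scrap - 5  [with Defects=-3, Scrap=-13]  = -27

-27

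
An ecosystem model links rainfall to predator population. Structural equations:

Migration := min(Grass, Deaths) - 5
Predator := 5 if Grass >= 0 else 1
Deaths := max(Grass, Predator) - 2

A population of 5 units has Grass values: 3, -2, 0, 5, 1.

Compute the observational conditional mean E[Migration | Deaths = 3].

Observing Deaths=3 restricts to units where Deaths's equation naturally yields 3: Grass ∈ {3, 0, 5, 1}. In that subpopulation Migration = -2, -5, -2, -4, mean -3.25.

-3.25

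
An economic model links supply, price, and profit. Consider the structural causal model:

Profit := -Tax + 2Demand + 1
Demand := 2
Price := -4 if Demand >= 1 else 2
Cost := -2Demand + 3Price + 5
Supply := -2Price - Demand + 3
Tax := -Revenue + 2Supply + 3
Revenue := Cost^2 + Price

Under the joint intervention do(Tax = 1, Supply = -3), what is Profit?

Under do(Tax = 1, Supply = -3), each intervened variable's structural equation is replaced by its fixed value.
Profit = -Tax + 2Demand + 1  [with Tax=1, Demand=2]  = 4

4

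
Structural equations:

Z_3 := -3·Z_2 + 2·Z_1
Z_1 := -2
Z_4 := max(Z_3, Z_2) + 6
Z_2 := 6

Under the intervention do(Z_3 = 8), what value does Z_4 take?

The intervention breaks the incoming arrows to Z_3: Z_3 := -3·Z_2 + 2·Z_1 no longer applies, and Z_3 = 8.
Z_4 = max(Z_3, Z_2) + 6  [with Z_3=8, Z_2=6]  = 14

14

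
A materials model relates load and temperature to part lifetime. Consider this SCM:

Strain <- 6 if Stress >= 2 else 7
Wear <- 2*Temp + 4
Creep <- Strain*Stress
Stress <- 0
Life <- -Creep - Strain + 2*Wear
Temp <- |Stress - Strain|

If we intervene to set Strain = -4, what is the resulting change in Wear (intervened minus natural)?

do(Strain=-4) replaces the equation Strain <- 6 if Stress >= 2 else 7 with the constant Strain = -4.
Temp = |Stress - Strain|  [with Stress=0, Strain=-4]  = 4
Wear = 2*Temp + 4  [with Temp=4]  = 12
Without intervention: Strain = 6 if Stress >= 2 else 7  [with Stress=0]  = 7; Temp = |Stress - Strain|  [with Stress=0, Strain=7]  = 7; Wear = 2*Temp + 4  [with Temp=7]  = 18.
Change = 12 − 18 = -6.

-6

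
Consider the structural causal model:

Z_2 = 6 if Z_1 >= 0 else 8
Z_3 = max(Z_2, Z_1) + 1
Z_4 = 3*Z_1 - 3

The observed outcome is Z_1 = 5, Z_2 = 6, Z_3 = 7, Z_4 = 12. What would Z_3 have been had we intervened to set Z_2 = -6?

The intervention breaks the incoming arrows to Z_2: Z_2 = 6 if Z_1 >= 0 else 8 no longer applies, and Z_2 = -6.
Z_3 = max(Z_2, Z_1) + 1  [with Z_2=-6, Z_1=5]  = 6

6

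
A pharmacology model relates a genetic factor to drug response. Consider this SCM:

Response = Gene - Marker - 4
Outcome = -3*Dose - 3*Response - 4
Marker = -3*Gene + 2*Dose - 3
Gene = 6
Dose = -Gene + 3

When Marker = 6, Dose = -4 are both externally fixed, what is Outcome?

Setting Marker = 6, Dose = -4 by intervention discards those variables' equations.
Response = Gene - Marker - 4  [with Gene=6, Marker=6]  = -4
Outcome = -3*Dose - 3*Response - 4  [with Dose=-4, Response=-4]  = 20

20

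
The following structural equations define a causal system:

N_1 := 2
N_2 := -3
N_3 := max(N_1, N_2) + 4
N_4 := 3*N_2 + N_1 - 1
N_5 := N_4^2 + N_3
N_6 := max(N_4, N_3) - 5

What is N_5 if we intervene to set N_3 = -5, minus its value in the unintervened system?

do(N_3=-5) replaces the equation N_3 := max(N_1, N_2) + 4 with the constant N_3 = -5.
N_4 = 3*N_2 + N_1 - 1  [with N_2=-3, N_1=2]  = -8
N_5 = N_4^2 + N_3  [with N_4=-8, N_3=-5]  = 59
Without intervention: N_3 = max(N_1, N_2) + 4  [with N_1=2, N_2=-3]  = 6; N_4 = 3*N_2 + N_1 - 1  [with N_2=-3, N_1=2]  = -8; N_5 = N_4^2 + N_3  [with N_4=-8, N_3=6]  = 70.
Change = 59 − 70 = -11.

-11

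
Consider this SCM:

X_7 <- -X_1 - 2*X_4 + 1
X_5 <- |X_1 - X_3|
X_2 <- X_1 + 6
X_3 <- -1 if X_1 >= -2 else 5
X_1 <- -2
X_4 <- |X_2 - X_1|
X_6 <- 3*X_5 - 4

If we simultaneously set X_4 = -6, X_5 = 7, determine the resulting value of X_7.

15

Under do(X_4 = -6, X_5 = 7), each intervened variable's structural equation is replaced by its fixed value.
X_7 = -X_1 - 2*X_4 + 1  [with X_1=-2, X_4=-6]  = 15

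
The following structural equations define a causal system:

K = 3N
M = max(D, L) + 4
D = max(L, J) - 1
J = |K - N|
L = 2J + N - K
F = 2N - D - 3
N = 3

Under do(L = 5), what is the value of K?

The intervention breaks the incoming arrows to L: L = 2J + N - K no longer applies, and L = 5.
Since K is not a descendant of the intervened variable, it is unaffected.
K = 3N  [with N=3]  = 9

9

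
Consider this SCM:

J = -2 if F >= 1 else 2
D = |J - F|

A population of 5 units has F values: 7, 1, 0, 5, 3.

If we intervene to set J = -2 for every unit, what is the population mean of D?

5.2

Every unit gets J=-2 under the intervention. D values become 9, 3, 2, 7, 5; E[D|do(J=-2)] = 5.2.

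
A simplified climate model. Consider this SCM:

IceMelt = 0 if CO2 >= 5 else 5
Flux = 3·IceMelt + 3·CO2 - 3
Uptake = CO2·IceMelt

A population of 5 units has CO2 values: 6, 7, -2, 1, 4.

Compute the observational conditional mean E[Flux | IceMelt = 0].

16.5

E[Flux|IceMelt=0] averages over only the 2 units with IceMelt=0 (CO2 = 6, 7): Flux = 15, 18, mean 16.5.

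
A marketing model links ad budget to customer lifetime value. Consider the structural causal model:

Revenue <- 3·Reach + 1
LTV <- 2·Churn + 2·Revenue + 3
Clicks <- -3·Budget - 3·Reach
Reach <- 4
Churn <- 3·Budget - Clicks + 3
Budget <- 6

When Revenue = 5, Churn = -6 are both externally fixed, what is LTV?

Setting Revenue = 5, Churn = -6 by intervention discards those variables' equations.
LTV = 2·Churn + 2·Revenue + 3  [with Churn=-6, Revenue=5]  = 1

1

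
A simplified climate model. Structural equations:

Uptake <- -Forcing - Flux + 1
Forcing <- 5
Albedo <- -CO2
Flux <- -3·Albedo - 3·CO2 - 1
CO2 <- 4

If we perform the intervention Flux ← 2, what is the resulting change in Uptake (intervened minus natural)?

-3

Intervening sets Flux = 2 and removes its equation (Flux <- -3·Albedo - 3·CO2 - 1).
Uptake = -Forcing - Flux + 1  [with Forcing=5, Flux=2]  = -6
Without intervention: Albedo = -CO2  [with CO2=4]  = -4; Flux = -3·Albedo - 3·CO2 - 1  [with Albedo=-4, CO2=4]  = -1; Uptake = -Forcing - Flux + 1  [with Forcing=5, Flux=-1]  = -3.
Change = -6 − (-3) = -3.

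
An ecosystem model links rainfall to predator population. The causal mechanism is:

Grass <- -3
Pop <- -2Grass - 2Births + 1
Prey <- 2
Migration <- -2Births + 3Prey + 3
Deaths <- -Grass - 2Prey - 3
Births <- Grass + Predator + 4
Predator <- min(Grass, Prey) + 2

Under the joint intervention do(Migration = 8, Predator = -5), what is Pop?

Under do(Migration = 8, Predator = -5), each intervened variable's structural equation is replaced by its fixed value.
Births = Grass + Predator + 4  [with Grass=-3, Predator=-5]  = -4
Pop = -2Grass - 2Births + 1  [with Grass=-3, Births=-4]  = 15

15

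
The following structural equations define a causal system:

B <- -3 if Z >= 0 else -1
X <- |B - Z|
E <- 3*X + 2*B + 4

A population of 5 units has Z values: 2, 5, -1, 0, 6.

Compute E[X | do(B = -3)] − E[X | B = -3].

-0.85

do(B=-3) breaks B's dependence on Z. With B=-3 fixed, X across the units is 5, 8, 2, 3, 9, mean 5.4.
Observing B=-3 restricts to units where B's equation naturally yields -3: Z ∈ {2, 5, 0, 6}. In that subpopulation X = 5, 8, 3, 9, mean 6.25.
Difference = 5.4 − 6.25 = -0.85.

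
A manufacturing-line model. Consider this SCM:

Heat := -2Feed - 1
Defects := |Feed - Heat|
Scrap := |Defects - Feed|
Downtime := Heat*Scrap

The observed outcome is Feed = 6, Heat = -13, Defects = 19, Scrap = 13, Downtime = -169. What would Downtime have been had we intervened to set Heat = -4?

do(Heat=-4) replaces the equation Heat := -2Feed - 1 with the constant Heat = -4.
Defects = |Feed - Heat|  [with Feed=6, Heat=-4]  = 10
Scrap = |Defects - Feed|  [with Defects=10, Feed=6]  = 4
Downtime = Heat*Scrap  [with Heat=-4, Scrap=4]  = -16

-16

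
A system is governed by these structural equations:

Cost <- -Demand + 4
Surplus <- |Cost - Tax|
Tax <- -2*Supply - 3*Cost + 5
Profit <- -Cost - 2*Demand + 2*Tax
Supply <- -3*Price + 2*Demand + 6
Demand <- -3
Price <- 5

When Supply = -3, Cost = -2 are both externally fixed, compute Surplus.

Under do(Supply = -3, Cost = -2), each intervened variable's structural equation is replaced by its fixed value.
Tax = -2*Supply - 3*Cost + 5  [with Supply=-3, Cost=-2]  = 17
Surplus = |Cost - Tax|  [with Cost=-2, Tax=17]  = 19

19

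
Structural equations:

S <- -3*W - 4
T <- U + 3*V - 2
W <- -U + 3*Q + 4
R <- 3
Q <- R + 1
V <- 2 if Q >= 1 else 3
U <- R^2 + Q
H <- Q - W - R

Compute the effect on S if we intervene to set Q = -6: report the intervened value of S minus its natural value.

60

do(Q=-6) replaces the equation Q <- R + 1 with the constant Q = -6.
U = R^2 + Q  [with R=3, Q=-6]  = 3
W = -U + 3*Q + 4  [with U=3, Q=-6]  = -17
S = -3*W - 4  [with W=-17]  = 47
Without intervention: Q = R + 1  [with R=3]  = 4; U = R^2 + Q  [with R=3, Q=4]  = 13; W = -U + 3*Q + 4  [with U=13, Q=4]  = 3; S = -3*W - 4  [with W=3]  = -13.
Change = 47 − (-13) = 60.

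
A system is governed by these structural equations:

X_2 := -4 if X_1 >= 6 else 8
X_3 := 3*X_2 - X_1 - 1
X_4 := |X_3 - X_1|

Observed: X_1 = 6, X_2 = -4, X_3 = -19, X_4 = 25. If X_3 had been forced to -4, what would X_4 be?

10

The intervention breaks the incoming arrows to X_3: X_3 := 3*X_2 - X_1 - 1 no longer applies, and X_3 = -4.
X_4 = |X_3 - X_1|  [with X_3=-4, X_1=6]  = 10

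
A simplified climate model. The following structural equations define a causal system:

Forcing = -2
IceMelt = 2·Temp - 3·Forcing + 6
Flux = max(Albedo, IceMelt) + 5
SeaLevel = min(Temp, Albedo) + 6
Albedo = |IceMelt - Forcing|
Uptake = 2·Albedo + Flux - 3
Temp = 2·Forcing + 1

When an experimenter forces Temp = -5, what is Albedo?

Under do(Temp=-5), the mechanism Temp = 2·Forcing + 1 is discarded; Temp is fixed at -5.
IceMelt = 2·Temp - 3·Forcing + 6  [with Temp=-5, Forcing=-2]  = 2
Albedo = |IceMelt - Forcing|  [with IceMelt=2, Forcing=-2]  = 4

4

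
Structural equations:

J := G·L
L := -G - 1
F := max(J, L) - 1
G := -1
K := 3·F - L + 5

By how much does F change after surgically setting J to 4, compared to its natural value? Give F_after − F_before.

4

The intervention breaks the incoming arrows to J: J := G·L no longer applies, and J = 4.
L = -G - 1  [with G=-1]  = 0
F = max(J, L) - 1  [with J=4, L=0]  = 3
Without intervention: L = -G - 1  [with G=-1]  = 0; J = G·L  [with G=-1, L=0]  = 0; F = max(J, L) - 1  [with J=0, L=0]  = -1.
Change = 3 − (-1) = 4.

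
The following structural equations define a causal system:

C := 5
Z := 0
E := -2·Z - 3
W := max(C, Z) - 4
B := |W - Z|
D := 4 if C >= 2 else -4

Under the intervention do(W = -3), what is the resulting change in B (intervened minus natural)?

2

Intervening sets W = -3 and removes its equation (W := max(C, Z) - 4).
B = |W - Z|  [with W=-3, Z=0]  = 3
Without intervention: W = max(C, Z) - 4  [with C=5, Z=0]  = 1; B = |W - Z|  [with W=1, Z=0]  = 1.
Change = 3 − 1 = 2.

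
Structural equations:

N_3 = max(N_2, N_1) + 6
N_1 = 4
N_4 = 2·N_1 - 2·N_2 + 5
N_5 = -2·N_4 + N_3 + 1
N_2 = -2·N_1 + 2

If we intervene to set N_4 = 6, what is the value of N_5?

-1

Intervening sets N_4 = 6 and removes its equation (N_4 = 2·N_1 - 2·N_2 + 5).
N_2 = -2·N_1 + 2  [with N_1=4]  = -6
N_3 = max(N_2, N_1) + 6  [with N_2=-6, N_1=4]  = 10
N_5 = -2·N_4 + N_3 + 1  [with N_4=6, N_3=10]  = -1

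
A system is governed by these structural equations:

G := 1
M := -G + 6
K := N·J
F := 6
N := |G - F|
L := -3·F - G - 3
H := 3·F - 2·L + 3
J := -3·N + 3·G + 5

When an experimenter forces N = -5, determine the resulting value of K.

-115

Under do(N=-5), the mechanism N := |G - F| is discarded; N is fixed at -5.
J = -3·N + 3·G + 5  [with N=-5, G=1]  = 23
K = N·J  [with N=-5, J=23]  = -115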